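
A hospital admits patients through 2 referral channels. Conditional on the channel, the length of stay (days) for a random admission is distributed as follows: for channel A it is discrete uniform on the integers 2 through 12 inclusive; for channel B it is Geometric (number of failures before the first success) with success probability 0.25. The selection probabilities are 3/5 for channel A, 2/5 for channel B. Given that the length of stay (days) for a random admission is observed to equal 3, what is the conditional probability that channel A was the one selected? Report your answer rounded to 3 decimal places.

0.564

Likelihoods P(X=3 | ·): A: 0.0909091; B: 0.105469.
Posterior ∝ prior × likelihood. Numerator for A: 0.6·0.0909091 = 0.0545455.
Normalizing constant: 0.6·0.0909091 + 0.4·0.105469 = 0.096733.
P(A | observation) = 0.0545455 / 0.096733 = 0.563877.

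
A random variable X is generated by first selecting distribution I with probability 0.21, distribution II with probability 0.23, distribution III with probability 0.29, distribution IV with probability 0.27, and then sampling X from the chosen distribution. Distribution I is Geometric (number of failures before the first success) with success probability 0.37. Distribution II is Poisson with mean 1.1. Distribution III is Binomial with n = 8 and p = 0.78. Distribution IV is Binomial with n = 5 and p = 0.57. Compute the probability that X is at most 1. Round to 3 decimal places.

Conditional on each component, P(X ≤ 1): I: 0.6031; II: 0.699029; III: 0.000161136; IV: 0.112137.
By total probability, P(X ≤ 1) = 0.21·0.6031 + 0.23·0.699029 + 0.29·0.000161136 + 0.27·0.112137 = 0.317751.

0.318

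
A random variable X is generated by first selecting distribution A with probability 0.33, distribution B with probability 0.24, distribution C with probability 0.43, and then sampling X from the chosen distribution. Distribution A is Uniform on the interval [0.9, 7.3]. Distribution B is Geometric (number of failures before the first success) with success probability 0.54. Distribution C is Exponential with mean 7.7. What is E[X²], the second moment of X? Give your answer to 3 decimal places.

58.216

For each component E[X²] = Var + (mean)², giving A: 20.2233; B: 2.30316; C: 118.58.
Overall E[X²] = 0.33·20.2233 + 0.24·2.30316 + 0.43·118.58 = 58.2159.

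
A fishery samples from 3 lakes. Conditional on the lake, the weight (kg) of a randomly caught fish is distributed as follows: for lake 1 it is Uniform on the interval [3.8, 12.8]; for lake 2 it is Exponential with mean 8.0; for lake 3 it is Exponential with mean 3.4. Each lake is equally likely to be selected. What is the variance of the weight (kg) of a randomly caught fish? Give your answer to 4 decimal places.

Per component, 1: μ=8.3, E[X²]=75.64; 2: μ=8, E[X²]=128; 3: μ=3.4, E[X²]=23.12.
E[X] = 0.333333·8.3 + 0.333333·8 + 0.333333·3.4 = 6.56667.
E[X²] = 0.333333·75.64 + 0.333333·128 + 0.333333·23.12 = 75.5867.
Var(X) = E[X²] − (E[X])² = 75.5867 − 43.1211 = 32.4656.

32.4656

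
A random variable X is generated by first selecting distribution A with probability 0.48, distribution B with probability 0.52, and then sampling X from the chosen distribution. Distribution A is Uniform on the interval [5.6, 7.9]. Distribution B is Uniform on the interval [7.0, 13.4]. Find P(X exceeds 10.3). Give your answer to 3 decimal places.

Conditional on each component, P(X > 10.3): A: 0; B: 0.484375.
By total probability, P(X > 10.3) = 0.48·0 + 0.52·0.484375 = 0.251875.

0.252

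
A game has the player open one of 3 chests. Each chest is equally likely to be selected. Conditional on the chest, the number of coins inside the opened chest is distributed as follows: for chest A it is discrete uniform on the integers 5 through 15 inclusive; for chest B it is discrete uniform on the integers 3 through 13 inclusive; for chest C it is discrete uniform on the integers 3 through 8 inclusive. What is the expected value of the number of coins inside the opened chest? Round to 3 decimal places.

Component means — A: 10; B: 8; C: 5.5.
E[X] = 0.333333·10 + 0.333333·8 + 0.333333·5.5 = 7.83333.

7.833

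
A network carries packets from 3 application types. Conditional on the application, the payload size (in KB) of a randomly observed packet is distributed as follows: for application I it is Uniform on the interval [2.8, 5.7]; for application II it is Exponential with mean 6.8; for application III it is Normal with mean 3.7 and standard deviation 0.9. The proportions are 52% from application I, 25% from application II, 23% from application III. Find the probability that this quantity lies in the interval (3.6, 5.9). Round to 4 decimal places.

0.5423

Conditional on each application, P(3.6 < X < 5.9): I: 0.724138; II: 0.169013; III: 0.536982.
By total probability, P(3.6 < X < 5.9) = 0.52·0.724138 + 0.25·0.169013 + 0.23·0.536982 = 0.542311.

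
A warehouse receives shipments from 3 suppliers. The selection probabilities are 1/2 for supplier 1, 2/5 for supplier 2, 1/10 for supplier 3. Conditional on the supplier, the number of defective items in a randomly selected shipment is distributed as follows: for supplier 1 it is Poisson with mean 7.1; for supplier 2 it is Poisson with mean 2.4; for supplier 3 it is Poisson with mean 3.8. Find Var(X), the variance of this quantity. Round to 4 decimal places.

9.9309

Per component, 1: μ=7.1, E[X²]=57.51; 2: μ=2.4, E[X²]=8.16; 3: μ=3.8, E[X²]=18.24.
E[X] = 0.5·7.1 + 0.4·2.4 + 0.1·3.8 = 4.89.
E[X²] = 0.5·57.51 + 0.4·8.16 + 0.1·18.24 = 33.843.
Var(X) = E[X²] − (E[X])² = 33.843 − 23.9121 = 9.9309.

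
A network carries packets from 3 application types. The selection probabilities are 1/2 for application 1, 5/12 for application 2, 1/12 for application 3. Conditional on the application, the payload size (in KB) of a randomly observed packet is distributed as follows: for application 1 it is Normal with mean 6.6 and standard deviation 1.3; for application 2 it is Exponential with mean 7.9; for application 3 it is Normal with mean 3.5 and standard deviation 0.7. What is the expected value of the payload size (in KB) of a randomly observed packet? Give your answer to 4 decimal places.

Component means — 1: 6.6; 2: 7.9; 3: 3.5.
E[X] = 0.5·6.6 + 0.416667·7.9 + 0.0833333·3.5 = 6.88333.

6.8833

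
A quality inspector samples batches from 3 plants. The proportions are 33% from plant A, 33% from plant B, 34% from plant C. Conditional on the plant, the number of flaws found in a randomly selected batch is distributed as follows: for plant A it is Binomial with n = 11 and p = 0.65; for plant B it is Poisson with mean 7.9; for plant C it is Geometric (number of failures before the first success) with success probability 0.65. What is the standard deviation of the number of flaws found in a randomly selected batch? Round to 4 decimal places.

Per component, A: μ=7.15, E[X²]=53.625; B: μ=7.9, E[X²]=70.31; C: μ=0.538462, E[X²]=1.11834.
E[X] = 0.33·7.15 + 0.33·7.9 + 0.34·0.538462 = 5.14958.
E[X²] = 0.33·53.625 + 0.33·70.31 + 0.34·1.11834 = 41.2788.
Var(X) = E[X²] − (E[X])² = 41.2788 − 26.5181 = 14.7606.
SD(X) = √14.7606 = 3.84196.

3.8420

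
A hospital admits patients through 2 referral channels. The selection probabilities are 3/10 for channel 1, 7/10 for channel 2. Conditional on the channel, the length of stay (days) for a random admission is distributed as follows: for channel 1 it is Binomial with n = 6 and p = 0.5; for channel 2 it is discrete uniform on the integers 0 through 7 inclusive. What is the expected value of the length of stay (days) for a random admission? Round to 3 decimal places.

3.350

Component means — 1: 3; 2: 3.5.
E[X] = 0.3·3 + 0.7·3.5 = 3.35.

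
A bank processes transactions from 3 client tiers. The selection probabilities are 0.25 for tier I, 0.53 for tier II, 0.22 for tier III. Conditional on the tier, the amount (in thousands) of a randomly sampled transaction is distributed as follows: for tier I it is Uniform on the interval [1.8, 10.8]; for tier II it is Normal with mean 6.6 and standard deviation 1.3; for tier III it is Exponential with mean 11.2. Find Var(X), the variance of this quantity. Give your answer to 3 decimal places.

33.980

Per component, I: μ=6.3, E[X²]=46.44; II: μ=6.6, E[X²]=45.25; III: μ=11.2, E[X²]=250.88.
E[X] = 0.25·6.3 + 0.53·6.6 + 0.22·11.2 = 7.537.
E[X²] = 0.25·46.44 + 0.53·45.25 + 0.22·250.88 = 90.7861.
Var(X) = E[X²] − (E[X])² = 90.7861 − 56.8064 = 33.9797.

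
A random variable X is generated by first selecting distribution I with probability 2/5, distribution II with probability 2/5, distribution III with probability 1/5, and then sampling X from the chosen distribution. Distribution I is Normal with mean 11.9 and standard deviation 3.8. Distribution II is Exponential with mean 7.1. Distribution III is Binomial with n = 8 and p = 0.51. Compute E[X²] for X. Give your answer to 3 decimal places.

106.477

For each component E[X²] = Var + (mean)², giving I: 156.05; II: 100.82; III: 18.6456.
Overall E[X²] = 0.4·156.05 + 0.4·100.82 + 0.2·18.6456 = 106.477.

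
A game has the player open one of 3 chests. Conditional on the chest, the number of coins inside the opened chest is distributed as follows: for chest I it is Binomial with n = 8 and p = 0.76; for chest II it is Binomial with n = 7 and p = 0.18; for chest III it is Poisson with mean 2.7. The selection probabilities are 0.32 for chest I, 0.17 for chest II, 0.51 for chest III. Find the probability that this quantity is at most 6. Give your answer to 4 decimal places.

0.8639

Conditional on each chest, P(X ≤ 6): I: 0.607509; II: 0.999994; III: 0.979431.
By total probability, P(X ≤ 6) = 0.32·0.607509 + 0.17·0.999994 + 0.51·0.979431 = 0.863911.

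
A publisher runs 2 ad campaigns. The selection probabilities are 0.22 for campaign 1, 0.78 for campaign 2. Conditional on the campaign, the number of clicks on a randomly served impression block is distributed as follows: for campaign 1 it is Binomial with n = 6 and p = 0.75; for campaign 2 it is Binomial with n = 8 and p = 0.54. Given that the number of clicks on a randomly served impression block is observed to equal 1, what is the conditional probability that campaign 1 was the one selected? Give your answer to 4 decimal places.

0.0618

Likelihoods P(X=1 | ·): 1: 0.00439453; 2: 0.0188273.
Posterior ∝ prior × likelihood. Numerator for 1: 0.22·0.00439453 = 0.000966797.
Normalizing constant: 0.22·0.00439453 + 0.78·0.0188273 = 0.0156521.
P(1 | observation) = 0.000966797 / 0.0156521 = 0.0617678.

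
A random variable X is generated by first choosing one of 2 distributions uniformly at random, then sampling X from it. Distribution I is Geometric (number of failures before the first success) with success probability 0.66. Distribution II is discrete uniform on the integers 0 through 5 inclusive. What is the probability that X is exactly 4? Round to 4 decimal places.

Conditional on each component, P(X = 4): I: 0.00881982; II: 0.166667.
By total probability, P(X = 4) = 0.5·0.00881982 + 0.5·0.166667 = 0.0877432.

0.0877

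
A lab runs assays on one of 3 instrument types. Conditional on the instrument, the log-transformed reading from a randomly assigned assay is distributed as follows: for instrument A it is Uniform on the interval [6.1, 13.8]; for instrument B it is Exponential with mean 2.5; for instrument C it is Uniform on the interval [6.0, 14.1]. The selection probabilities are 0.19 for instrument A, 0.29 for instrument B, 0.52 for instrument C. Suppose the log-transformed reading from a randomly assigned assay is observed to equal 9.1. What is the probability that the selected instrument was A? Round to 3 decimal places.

Likelihoods f(9.1 | ·): A: 0.12987; B: 0.0105009; C: 0.123457.
Posterior ∝ prior × likelihood. Numerator for A: 0.19·0.12987 = 0.0246753.
Normalizing constant: 0.19·0.12987 + 0.29·0.0105009 + 0.52·0.123457 = 0.0919181.
P(A | observation) = 0.0246753 / 0.0919181 = 0.268449.

0.268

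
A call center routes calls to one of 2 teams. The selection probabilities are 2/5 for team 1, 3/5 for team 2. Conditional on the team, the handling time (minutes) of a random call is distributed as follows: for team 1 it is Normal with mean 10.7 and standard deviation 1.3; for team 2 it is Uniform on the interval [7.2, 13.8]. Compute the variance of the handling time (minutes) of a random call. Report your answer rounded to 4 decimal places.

Per component, 1: μ=10.7, E[X²]=116.18; 2: μ=10.5, E[X²]=113.88.
E[X] = 0.4·10.7 + 0.6·10.5 = 10.58.
E[X²] = 0.4·116.18 + 0.6·113.88 = 114.8.
Var(X) = E[X²] − (E[X])² = 114.8 − 111.936 = 2.8636.

2.8636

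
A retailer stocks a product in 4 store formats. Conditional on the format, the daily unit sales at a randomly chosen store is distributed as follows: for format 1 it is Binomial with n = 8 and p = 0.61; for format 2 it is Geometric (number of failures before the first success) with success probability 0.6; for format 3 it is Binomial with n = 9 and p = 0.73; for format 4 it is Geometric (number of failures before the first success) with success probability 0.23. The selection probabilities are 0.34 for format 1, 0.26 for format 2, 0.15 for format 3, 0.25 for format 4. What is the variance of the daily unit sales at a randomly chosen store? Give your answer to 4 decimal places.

Per component, 1: μ=4.88, E[X²]=25.7176; 2: μ=0.666667, E[X²]=1.55556; 3: μ=6.57, E[X²]=44.9388; 4: μ=3.34783, E[X²]=25.7637.
E[X] = 0.34·4.88 + 0.26·0.666667 + 0.15·6.57 + 0.25·3.34783 = 3.65499.
E[X²] = 0.34·25.7176 + 0.26·1.55556 + 0.15·44.9388 + 0.25·25.7637 = 22.3302.
Var(X) = E[X²] − (E[X])² = 22.3302 − 13.359 = 8.97122.

8.9712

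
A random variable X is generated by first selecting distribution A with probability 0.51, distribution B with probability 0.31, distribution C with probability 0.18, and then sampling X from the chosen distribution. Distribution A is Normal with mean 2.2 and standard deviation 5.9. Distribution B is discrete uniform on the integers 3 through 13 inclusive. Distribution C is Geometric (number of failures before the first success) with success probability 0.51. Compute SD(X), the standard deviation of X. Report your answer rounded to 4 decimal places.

Per component, A: μ=2.2, E[X²]=39.65; B: μ=8, E[X²]=74; C: μ=0.960784, E[X²]=2.807.
E[X] = 0.51·2.2 + 0.31·8 + 0.18·0.960784 = 3.77494.
E[X²] = 0.51·39.65 + 0.31·74 + 0.18·2.807 = 43.6668.
Var(X) = E[X²] − (E[X])² = 43.6668 − 14.2502 = 29.4166.
SD(X) = √29.4166 = 5.42371.

5.4237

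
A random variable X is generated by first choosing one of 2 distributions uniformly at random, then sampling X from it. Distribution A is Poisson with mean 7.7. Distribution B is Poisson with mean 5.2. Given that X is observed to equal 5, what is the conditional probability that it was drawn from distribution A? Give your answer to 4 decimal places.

0.3688

Likelihoods P(X=5 | ·): A: 0.102142; B: 0.174785.
Posterior ∝ prior × likelihood. Numerator for A: 0.5·0.102142 = 0.0510711.
Normalizing constant: 0.5·0.102142 + 0.5·0.174785 = 0.138464.
P(A | observation) = 0.0510711 / 0.138464 = 0.368841.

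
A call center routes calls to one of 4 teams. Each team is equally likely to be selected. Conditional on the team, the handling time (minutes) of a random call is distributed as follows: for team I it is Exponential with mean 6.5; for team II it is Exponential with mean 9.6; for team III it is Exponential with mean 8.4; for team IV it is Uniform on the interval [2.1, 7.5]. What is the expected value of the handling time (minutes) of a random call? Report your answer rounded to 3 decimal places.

Component means — I: 6.5; II: 9.6; III: 8.4; IV: 4.8.
E[X] = 0.25·6.5 + 0.25·9.6 + 0.25·8.4 + 0.25·4.8 = 7.325.

7.325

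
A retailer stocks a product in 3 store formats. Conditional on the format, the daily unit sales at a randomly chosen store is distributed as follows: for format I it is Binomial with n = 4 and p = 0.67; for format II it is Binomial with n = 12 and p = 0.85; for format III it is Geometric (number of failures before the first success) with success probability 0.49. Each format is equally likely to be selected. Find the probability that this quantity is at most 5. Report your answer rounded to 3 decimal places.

Conditional on each format, P(X ≤ 5): I: 1; II: 0.000672126; III: 0.982404.
By total probability, P(X ≤ 5) = 0.333333·1 + 0.333333·0.000672126 + 0.333333·0.982404 = 0.661025.

0.661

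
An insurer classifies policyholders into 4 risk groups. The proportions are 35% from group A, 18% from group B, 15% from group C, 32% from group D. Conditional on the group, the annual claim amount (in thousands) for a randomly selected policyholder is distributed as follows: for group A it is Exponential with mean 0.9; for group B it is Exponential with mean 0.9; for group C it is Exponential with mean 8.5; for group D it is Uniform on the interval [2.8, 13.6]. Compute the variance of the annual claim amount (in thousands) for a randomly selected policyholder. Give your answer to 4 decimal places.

Per component, A: μ=0.9, E[X²]=1.62; B: μ=0.9, E[X²]=1.62; C: μ=8.5, E[X²]=144.5; D: μ=8.2, E[X²]=76.96.
E[X] = 0.35·0.9 + 0.18·0.9 + 0.15·8.5 + 0.32·8.2 = 4.376.
E[X²] = 0.35·1.62 + 0.18·1.62 + 0.15·144.5 + 0.32·76.96 = 47.1608.
Var(X) = E[X²] − (E[X])² = 47.1608 − 19.1494 = 28.0114.

28.0114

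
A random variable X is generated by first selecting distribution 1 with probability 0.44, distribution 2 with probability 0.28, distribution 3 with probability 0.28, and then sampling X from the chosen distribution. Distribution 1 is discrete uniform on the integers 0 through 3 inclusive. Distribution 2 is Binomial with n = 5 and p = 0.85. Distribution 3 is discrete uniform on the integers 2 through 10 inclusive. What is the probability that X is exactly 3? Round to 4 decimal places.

Conditional on each component, P(X = 3): 1: 0.25; 2: 0.138178; 3: 0.111111.
By total probability, P(X = 3) = 0.44·0.25 + 0.28·0.138178 + 0.28·0.111111 = 0.179801.

0.1798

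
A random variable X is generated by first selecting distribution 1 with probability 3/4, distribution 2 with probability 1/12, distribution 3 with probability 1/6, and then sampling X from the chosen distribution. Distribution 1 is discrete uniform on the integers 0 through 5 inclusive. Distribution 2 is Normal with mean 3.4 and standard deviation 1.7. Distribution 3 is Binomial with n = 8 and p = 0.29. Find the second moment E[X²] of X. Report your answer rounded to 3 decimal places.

For each component E[X²] = Var + (mean)², giving 1: 9.16667; 2: 14.45; 3: 7.0296.
Overall E[X²] = 0.75·9.16667 + 0.0833333·14.45 + 0.166667·7.0296 = 9.25077.

9.251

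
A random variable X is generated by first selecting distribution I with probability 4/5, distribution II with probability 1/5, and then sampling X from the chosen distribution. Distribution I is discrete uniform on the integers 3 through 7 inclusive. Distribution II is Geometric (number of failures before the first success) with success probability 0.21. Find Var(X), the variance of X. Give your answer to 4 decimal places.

5.4280

Per component, I: μ=5, E[X²]=27; II: μ=3.7619, E[X²]=32.0658.
E[X] = 0.8·5 + 0.2·3.7619 = 4.75238.
E[X²] = 0.8·27 + 0.2·32.0658 = 28.0132.
Var(X) = E[X²] − (E[X])² = 28.0132 − 22.5851 = 5.42803.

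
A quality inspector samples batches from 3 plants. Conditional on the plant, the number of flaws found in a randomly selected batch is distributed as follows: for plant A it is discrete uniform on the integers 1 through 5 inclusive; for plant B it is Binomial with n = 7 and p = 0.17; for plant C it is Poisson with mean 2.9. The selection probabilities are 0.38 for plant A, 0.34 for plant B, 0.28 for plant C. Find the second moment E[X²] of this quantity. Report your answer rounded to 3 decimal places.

For each component E[X²] = Var + (mean)², giving A: 11; B: 2.4038; C: 11.31.
Overall E[X²] = 0.38·11 + 0.34·2.4038 + 0.28·11.31 = 8.16409.

8.164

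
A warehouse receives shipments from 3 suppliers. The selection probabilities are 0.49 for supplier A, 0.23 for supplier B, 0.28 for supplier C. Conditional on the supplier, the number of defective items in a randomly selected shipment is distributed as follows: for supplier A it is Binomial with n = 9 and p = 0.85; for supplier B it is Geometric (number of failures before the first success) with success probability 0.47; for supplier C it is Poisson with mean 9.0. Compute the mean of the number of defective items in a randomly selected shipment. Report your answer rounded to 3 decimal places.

Component means — A: 7.65; B: 1.12766; C: 9.
E[X] = 0.49·7.65 + 0.23·1.12766 + 0.28·9 = 6.52786.

6.528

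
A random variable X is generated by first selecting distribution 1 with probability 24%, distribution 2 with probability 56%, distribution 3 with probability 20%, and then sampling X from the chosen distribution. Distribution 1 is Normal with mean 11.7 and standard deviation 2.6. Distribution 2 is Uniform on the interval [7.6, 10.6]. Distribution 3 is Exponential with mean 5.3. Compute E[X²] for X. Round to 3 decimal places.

For each component E[X²] = Var + (mean)², giving 1: 143.65; 2: 83.56; 3: 56.18.
Overall E[X²] = 0.24·143.65 + 0.56·83.56 + 0.2·56.18 = 92.5056.

92.506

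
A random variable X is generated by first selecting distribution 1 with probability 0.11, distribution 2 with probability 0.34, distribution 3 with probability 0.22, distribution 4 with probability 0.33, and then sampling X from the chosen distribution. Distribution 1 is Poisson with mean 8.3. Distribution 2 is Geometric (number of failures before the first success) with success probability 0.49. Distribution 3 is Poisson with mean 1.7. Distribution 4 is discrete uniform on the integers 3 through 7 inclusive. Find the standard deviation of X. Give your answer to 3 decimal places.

Per component, 1: μ=8.3, E[X²]=77.19; 2: μ=1.04082, E[X²]=3.20741; 3: μ=1.7, E[X²]=4.59; 4: μ=5, E[X²]=27.
E[X] = 0.11·8.3 + 0.34·1.04082 + 0.22·1.7 + 0.33·5 = 3.29088.
E[X²] = 0.11·77.19 + 0.34·3.20741 + 0.22·4.59 + 0.33·27 = 19.5012.
Var(X) = E[X²] − (E[X])² = 19.5012 − 10.8299 = 8.67135.
SD(X) = √8.67135 = 2.94471.

2.945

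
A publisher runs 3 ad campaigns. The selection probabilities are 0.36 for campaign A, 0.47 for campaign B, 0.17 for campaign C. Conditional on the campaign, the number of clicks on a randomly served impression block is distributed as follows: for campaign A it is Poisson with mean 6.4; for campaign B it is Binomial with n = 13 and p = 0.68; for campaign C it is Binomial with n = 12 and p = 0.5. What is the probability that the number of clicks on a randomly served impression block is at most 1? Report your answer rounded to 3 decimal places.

0.005

Conditional on each campaign, P(X ≤ 1): A: 0.0122955; B: 1.05608e-05; C: 0.00317383.
By total probability, P(X ≤ 1) = 0.36·0.0122955 + 0.47·1.05608e-05 + 0.17·0.00317383 = 0.0049709.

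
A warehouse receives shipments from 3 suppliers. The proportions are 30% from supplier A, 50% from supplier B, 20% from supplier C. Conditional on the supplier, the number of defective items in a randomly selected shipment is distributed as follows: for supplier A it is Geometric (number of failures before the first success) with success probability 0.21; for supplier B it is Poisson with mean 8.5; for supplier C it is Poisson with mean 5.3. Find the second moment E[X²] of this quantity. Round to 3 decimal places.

For each component E[X²] = Var + (mean)², giving A: 32.0658; B: 80.75; C: 33.39.
Overall E[X²] = 0.3·32.0658 + 0.5·80.75 + 0.2·33.39 = 56.6727.

56.673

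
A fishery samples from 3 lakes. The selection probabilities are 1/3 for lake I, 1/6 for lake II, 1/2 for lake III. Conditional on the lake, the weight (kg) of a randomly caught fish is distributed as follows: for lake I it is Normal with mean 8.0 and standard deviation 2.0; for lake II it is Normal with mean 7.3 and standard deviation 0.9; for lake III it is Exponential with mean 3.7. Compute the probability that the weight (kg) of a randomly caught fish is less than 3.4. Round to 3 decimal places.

Conditional on each lake, P(X < 3.4): I: 0.0107241; II: 7.34342e-06; III: 0.60105.
By total probability, P(X < 3.4) = 0.333333·0.0107241 + 0.166667·7.34342e-06 + 0.5·0.60105 = 0.304101.

0.304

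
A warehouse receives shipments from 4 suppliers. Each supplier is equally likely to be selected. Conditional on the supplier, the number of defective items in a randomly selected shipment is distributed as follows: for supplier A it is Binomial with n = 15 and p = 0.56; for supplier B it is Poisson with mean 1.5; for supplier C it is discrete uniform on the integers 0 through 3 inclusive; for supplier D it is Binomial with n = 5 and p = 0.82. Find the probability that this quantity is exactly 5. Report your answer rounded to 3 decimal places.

0.107

Conditional on each supplier, P(X = 5): A: 0.0449803; B: 0.01412; C: 0; D: 0.37074.
By total probability, P(X = 5) = 0.25·0.0449803 + 0.25·0.01412 + 0.25·0 + 0.25·0.37074 = 0.10746.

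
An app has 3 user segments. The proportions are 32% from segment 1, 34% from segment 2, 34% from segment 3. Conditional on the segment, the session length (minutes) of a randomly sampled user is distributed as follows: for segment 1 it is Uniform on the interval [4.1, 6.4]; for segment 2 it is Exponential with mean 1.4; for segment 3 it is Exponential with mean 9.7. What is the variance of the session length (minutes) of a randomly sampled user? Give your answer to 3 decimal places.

Per component, 1: μ=5.25, E[X²]=28.0033; 2: μ=1.4, E[X²]=3.92; 3: μ=9.7, E[X²]=188.18.
E[X] = 0.32·5.25 + 0.34·1.4 + 0.34·9.7 = 5.454.
E[X²] = 0.32·28.0033 + 0.34·3.92 + 0.34·188.18 = 74.2751.
Var(X) = E[X²] − (E[X])² = 74.2751 − 29.7461 = 44.529.

44.529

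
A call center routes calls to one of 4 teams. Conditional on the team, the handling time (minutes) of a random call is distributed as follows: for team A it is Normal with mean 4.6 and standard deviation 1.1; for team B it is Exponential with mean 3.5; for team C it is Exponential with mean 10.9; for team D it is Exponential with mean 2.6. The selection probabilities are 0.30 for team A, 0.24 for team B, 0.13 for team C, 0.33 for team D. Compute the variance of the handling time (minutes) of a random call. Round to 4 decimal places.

Per component, A: μ=4.6, E[X²]=22.37; B: μ=3.5, E[X²]=24.5; C: μ=10.9, E[X²]=237.62; D: μ=2.6, E[X²]=13.52.
E[X] = 0.3·4.6 + 0.24·3.5 + 0.13·10.9 + 0.33·2.6 = 4.495.
E[X²] = 0.3·22.37 + 0.24·24.5 + 0.13·237.62 + 0.33·13.52 = 47.9432.
Var(X) = E[X²] − (E[X])² = 47.9432 − 20.205 = 27.7382.

27.7382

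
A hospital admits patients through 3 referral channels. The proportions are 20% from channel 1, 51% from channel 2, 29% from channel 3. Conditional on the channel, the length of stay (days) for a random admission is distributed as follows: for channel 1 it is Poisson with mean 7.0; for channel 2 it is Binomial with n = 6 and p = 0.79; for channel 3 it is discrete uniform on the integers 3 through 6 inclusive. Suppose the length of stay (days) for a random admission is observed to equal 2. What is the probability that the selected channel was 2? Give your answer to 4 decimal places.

Likelihoods P(X=2 | ·): 1: 0.0223411; 2: 0.0182063; 3: 0.
Posterior ∝ prior × likelihood. Numerator for 2: 0.51·0.0182063 = 0.00928523.
Normalizing constant: 0.2·0.0223411 + 0.51·0.0182063 + 0.29·0 = 0.0137535.
P(2 | observation) = 0.00928523 / 0.0137535 = 0.67512.

0.6751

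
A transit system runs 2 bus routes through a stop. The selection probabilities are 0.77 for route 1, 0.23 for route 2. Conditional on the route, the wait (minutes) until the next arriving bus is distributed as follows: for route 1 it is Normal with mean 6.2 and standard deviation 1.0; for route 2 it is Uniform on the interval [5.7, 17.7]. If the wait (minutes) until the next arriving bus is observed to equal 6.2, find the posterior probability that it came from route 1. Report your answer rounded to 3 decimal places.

0.941

Likelihoods f(6.2 | ·): 1: 0.398942; 2: 0.0833333.
Posterior ∝ prior × likelihood. Numerator for 1: 0.77·0.398942 = 0.307186.
Normalizing constant: 0.77·0.398942 + 0.23·0.0833333 = 0.326352.
P(1 | observation) = 0.307186 / 0.326352 = 0.94127.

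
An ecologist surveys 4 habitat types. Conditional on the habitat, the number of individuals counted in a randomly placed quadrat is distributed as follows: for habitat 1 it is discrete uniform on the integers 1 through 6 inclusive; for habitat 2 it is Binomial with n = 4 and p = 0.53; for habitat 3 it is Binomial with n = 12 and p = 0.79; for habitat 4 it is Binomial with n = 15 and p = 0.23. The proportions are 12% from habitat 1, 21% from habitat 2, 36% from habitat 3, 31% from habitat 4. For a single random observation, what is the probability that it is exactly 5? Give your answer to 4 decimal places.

0.0655

Conditional on each habitat, P(X = 5): 1: 0.166667; 2: 0; 3: 0.0043893; 4: 0.141613.
By total probability, P(X = 5) = 0.12·0.166667 + 0.21·0 + 0.36·0.0043893 + 0.31·0.141613 = 0.06548.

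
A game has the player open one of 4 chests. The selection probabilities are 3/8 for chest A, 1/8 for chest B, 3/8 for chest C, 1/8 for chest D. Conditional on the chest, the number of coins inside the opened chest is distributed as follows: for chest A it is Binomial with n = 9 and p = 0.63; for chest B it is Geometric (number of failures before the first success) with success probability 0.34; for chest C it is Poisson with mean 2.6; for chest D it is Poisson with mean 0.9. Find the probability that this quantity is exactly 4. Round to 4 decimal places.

0.1141

Conditional on each chest, P(X = 4): A: 0.137639; B: 0.0645141; C: 0.141422; D: 0.0111146.
By total probability, P(X = 4) = 0.375·0.137639 + 0.125·0.0645141 + 0.375·0.141422 + 0.125·0.0111146 = 0.114101.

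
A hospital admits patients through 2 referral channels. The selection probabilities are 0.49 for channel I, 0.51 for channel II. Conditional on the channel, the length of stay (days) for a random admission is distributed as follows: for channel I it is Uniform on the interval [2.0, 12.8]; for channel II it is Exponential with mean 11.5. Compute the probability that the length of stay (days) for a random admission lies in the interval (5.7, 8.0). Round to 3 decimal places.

Conditional on each channel, P(5.7 < X < 8.0): I: 0.212963; II: 0.110424.
By total probability, P(5.7 < X < 8.0) = 0.49·0.212963 + 0.51·0.110424 = 0.160668.

0.161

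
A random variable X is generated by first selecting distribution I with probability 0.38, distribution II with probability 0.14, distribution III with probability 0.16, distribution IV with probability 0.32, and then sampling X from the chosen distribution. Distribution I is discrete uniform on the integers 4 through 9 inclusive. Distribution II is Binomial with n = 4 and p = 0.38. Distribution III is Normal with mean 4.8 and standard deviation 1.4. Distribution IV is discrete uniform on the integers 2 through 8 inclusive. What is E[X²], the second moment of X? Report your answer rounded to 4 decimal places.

For each component E[X²] = Var + (mean)², giving I: 45.1667; II: 3.2528; III: 25; IV: 29.
Overall E[X²] = 0.38·45.1667 + 0.14·3.2528 + 0.16·25 + 0.32·29 = 30.8987.

30.8987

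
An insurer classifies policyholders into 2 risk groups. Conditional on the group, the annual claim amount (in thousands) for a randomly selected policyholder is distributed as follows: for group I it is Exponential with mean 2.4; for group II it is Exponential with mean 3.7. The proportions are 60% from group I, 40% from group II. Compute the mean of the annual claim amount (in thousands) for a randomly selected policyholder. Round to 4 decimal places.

2.9200

Component means — I: 2.4; II: 3.7.
E[X] = 0.6·2.4 + 0.4·3.7 = 2.92.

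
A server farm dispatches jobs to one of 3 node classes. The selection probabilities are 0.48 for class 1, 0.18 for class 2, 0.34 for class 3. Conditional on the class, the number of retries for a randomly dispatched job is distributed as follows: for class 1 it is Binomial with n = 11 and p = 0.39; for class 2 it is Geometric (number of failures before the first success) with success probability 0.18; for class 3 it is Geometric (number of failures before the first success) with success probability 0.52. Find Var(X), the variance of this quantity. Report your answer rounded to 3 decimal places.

Per component, 1: μ=4.29, E[X²]=21.021; 2: μ=4.55556, E[X²]=46.0617; 3: μ=0.923077, E[X²]=2.62722.
E[X] = 0.48·4.29 + 0.18·4.55556 + 0.34·0.923077 = 3.19305.
E[X²] = 0.48·21.021 + 0.18·46.0617 + 0.34·2.62722 = 19.2744.
Var(X) = E[X²] − (E[X])² = 19.2744 − 10.1955 = 9.0789.

9.079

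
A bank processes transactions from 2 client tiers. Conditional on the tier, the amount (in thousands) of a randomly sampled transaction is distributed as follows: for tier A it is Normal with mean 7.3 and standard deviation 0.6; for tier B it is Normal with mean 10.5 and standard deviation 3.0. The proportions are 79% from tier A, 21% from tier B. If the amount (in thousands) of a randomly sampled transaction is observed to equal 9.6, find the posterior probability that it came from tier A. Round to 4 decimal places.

0.0125

Likelihoods f(9.6 | ·): A: 0.000428451; B: 0.127129.
Posterior ∝ prior × likelihood. Numerator for A: 0.79·0.000428451 = 0.000338476.
Normalizing constant: 0.79·0.000428451 + 0.21·0.127129 = 0.0270356.
P(A | observation) = 0.000338476 / 0.0270356 = 0.0125196.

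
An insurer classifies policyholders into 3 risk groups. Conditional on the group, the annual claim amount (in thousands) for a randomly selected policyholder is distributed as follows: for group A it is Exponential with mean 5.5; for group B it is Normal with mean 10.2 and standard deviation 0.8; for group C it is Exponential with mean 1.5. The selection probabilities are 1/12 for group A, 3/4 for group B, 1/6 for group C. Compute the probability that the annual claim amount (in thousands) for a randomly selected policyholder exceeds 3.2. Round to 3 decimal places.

Conditional on each group, P(X > 3.2): A: 0.558881; B: 1; C: 0.118442.
By total probability, P(X > 3.2) = 0.0833333·0.558881 + 0.75·1 + 0.166667·0.118442 = 0.816314.

0.816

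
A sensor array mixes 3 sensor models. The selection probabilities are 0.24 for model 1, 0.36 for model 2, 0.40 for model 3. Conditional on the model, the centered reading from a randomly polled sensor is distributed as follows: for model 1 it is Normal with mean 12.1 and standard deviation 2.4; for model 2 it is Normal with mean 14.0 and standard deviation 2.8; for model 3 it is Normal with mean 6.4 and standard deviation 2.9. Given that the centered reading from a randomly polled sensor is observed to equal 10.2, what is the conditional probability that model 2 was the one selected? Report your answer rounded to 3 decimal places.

Likelihoods f(10.2 | ·): 1: 0.121508; 2: 0.0567286; 3: 0.0583001.
Posterior ∝ prior × likelihood. Numerator for 2: 0.36·0.0567286 = 0.0204223.
Normalizing constant: 0.24·0.121508 + 0.36·0.0567286 + 0.4·0.0583001 = 0.0729043.
P(2 | observation) = 0.0204223 / 0.0729043 = 0.280125.

0.280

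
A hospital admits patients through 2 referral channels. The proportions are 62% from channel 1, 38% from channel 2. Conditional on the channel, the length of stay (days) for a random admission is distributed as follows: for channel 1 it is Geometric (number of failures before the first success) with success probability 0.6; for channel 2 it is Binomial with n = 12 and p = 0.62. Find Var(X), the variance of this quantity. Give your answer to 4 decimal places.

12.5721

Per component, 1: μ=0.666667, E[X²]=1.55556; 2: μ=7.44, E[X²]=58.1808.
E[X] = 0.62·0.666667 + 0.38·7.44 = 3.24053.
E[X²] = 0.62·1.55556 + 0.38·58.1808 = 23.0731.
Var(X) = E[X²] − (E[X])² = 23.0731 − 10.5011 = 12.5721.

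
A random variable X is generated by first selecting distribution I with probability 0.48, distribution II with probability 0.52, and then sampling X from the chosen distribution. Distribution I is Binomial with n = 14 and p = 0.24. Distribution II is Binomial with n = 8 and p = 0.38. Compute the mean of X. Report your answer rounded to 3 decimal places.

3.194

Component means — I: 3.36; II: 3.04.
E[X] = 0.48·3.36 + 0.52·3.04 = 3.1936.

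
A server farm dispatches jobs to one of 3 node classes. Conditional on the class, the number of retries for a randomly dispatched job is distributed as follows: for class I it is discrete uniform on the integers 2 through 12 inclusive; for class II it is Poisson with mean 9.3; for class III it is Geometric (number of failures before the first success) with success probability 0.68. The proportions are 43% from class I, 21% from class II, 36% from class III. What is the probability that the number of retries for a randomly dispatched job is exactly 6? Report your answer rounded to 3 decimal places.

0.057

Conditional on each class, P(X = 6): I: 0.0909091; II: 0.0821536; III: 0.000730144.
By total probability, P(X = 6) = 0.43·0.0909091 + 0.21·0.0821536 + 0.36·0.000730144 = 0.056606.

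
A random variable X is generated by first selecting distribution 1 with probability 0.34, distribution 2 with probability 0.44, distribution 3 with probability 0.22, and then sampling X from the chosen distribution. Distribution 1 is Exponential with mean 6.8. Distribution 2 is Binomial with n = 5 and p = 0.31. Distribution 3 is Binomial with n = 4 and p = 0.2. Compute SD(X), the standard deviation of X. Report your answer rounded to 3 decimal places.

4.817

Per component, 1: μ=6.8, E[X²]=92.48; 2: μ=1.55, E[X²]=3.472; 3: μ=0.8, E[X²]=1.28.
E[X] = 0.34·6.8 + 0.44·1.55 + 0.22·0.8 = 3.17.
E[X²] = 0.34·92.48 + 0.44·3.472 + 0.22·1.28 = 33.2525.
Var(X) = E[X²] − (E[X])² = 33.2525 − 10.0489 = 23.2036.
SD(X) = √23.2036 = 4.81701.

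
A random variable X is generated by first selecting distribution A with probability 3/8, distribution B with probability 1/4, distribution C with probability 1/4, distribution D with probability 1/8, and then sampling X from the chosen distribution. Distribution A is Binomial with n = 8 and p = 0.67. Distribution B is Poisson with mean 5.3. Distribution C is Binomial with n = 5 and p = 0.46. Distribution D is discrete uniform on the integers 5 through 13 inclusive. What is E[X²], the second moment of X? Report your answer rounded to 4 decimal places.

For each component E[X²] = Var + (mean)², giving A: 30.4984; B: 33.39; C: 6.532; D: 87.6667.
Overall E[X²] = 0.375·30.4984 + 0.25·33.39 + 0.25·6.532 + 0.125·87.6667 = 32.3757.

32.3757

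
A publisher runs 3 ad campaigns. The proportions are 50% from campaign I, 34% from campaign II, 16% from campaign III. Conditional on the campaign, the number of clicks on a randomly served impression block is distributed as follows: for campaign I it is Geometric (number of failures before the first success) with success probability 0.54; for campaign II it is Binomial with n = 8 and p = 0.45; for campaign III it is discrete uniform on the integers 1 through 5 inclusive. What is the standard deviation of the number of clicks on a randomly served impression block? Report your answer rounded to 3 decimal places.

1.859

Per component, I: μ=0.851852, E[X²]=2.30316; II: μ=3.6, E[X²]=14.94; III: μ=3, E[X²]=11.
E[X] = 0.5·0.851852 + 0.34·3.6 + 0.16·3 = 2.12993.
E[X²] = 0.5·2.30316 + 0.34·14.94 + 0.16·11 = 7.99118.
Var(X) = E[X²] − (E[X])² = 7.99118 − 4.53658 = 3.45459.
SD(X) = √3.45459 = 1.85865.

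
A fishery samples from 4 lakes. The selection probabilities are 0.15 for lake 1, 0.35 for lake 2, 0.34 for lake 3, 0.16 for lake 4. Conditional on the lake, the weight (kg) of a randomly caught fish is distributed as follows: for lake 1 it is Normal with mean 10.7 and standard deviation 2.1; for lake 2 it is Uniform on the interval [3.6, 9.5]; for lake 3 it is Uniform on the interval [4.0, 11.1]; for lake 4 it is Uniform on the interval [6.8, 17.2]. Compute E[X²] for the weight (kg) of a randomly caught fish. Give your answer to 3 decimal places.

79.157

For each component E[X²] = Var + (mean)², giving 1: 118.9; 2: 45.8033; 3: 61.2033; 4: 153.013.
Overall E[X²] = 0.15·118.9 + 0.35·45.8033 + 0.34·61.2033 + 0.16·153.013 = 79.1574.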